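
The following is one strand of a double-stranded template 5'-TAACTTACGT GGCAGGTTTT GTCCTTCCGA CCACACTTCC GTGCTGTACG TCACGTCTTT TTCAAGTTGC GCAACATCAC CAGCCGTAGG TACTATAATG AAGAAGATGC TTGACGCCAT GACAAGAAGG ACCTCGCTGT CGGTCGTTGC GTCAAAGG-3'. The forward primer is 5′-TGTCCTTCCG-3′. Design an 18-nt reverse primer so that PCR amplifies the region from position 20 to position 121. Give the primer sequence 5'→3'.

The product's 3' end on the top strand is position 121.
The reverse primer anneals to the top strand over positions 104–121, i.e. to AAGATGCTTGACGCCATG.
Its sequence written 5'→3' is the reverse complement: CATGGCGTCAAGCATCTT.

5'-CATGGCGTCAAGCATCTT-3'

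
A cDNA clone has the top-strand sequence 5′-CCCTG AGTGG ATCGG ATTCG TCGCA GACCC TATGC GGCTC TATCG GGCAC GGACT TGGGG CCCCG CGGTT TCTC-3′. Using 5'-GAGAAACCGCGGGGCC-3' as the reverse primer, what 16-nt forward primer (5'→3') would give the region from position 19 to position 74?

5'-CGTCGCAGACCCTATG-3'

The reverse primer's reverse complement GGCCCCGCGGTTTCTC matches the template at positions 59–74; the product starts at position 19.
The forward primer is identical to the top strand over positions 19–34: CGTCGCAGACCCTATG.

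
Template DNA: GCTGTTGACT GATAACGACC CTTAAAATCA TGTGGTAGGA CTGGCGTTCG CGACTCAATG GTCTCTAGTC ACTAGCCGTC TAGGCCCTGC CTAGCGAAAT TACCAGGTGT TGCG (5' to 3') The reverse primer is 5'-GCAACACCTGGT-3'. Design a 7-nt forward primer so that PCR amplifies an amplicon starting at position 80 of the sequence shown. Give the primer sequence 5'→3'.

The reverse primer's reverse complement ACCAGGTGTTGC matches the template at positions 102–113; the product starts at position 80.
The forward primer is identical to the top strand over positions 80–86: CTAGGCC.

5'-CTAGGCC-3'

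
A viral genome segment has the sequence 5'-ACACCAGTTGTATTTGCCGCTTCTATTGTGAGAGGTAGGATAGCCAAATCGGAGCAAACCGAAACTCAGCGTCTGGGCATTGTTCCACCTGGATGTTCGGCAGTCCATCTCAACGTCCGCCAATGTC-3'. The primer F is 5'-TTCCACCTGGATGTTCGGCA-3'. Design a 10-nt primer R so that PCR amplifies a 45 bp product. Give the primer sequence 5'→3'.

The forward primer binds at positions 83–102, so a 45 bp product ends at position 83 + 45 − 1 = 127.
The reverse primer anneals to the top strand over positions 118–127, i.e. to CGCCAATGTC.
Its sequence written 5'→3' is the reverse complement: GACATTGGCG.

5'-GACATTGGCG-3'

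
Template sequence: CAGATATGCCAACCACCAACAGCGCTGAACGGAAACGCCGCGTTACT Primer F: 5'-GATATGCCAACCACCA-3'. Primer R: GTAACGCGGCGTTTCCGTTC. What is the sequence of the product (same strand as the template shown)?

Forward primer GATATGCCAACCACCA is found on the top strand at positions 3–18.
Taking the reverse complement of GTAACGCGGCGTTTCCGTTC gives GAACGGAAACGCCGCGTTAC, found at positions 27–46 on the template; the primer anneals here to the top strand with its 3' end pointing upstream.
The product is the template from position 3 through 46 (44 bp).

5'-GATATGCCAACCACCAACAGCGCTGAACGGAAACGCCGCGTTAC-3'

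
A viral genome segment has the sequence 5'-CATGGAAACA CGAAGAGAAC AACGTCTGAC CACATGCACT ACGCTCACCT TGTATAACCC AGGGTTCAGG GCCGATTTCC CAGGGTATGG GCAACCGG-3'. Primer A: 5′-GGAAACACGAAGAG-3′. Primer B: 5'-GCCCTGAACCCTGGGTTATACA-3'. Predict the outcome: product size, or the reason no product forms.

Primer A (GGAAACACGAAGAG) matches the top strand at positions 4–17; it acts as a forward primer.
Primer B's reverse complement is TGTATAACCCAGGGTTCAGGGC, matching the top strand at positions 51–72; it acts as a reverse primer.
The 3' ends face each other across positions 4–72, giving a 69 bp product.

Yes — a 69 bp product.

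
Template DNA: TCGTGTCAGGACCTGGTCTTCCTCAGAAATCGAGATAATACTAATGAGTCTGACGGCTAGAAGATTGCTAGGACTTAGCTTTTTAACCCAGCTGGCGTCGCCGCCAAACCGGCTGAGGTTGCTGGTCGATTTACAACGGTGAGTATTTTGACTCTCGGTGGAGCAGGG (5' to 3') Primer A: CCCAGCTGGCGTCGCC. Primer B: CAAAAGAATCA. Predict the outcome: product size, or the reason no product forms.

No product — primer B has no binding site in the template.

Primer B (CAAAAGAATCA) does not match the top strand, and its reverse complement TGATTCTTTTG does not match either.
With no annealing site for primer B, no amplification occurs.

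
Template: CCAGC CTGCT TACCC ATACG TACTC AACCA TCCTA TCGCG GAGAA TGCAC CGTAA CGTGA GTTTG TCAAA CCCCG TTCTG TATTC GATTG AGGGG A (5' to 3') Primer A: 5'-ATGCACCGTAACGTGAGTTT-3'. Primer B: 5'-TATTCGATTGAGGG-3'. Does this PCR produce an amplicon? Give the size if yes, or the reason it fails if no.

Primer A (ATGCACCGTAACGTGAGTTT) matches the top strand at positions 45–64 (3' end points downstream).
Primer B (TATTCGATTGAGGG) also matches the top strand directly, at positions 81–94 — its reverse complement CCCTCAATCGAATA is not present.
Both primers anneal to the bottom strand with 3' ends pointing the same way, so neither can prime synthesis back toward the other.

No product — both primers anneal to the same strand and extend in the same direction.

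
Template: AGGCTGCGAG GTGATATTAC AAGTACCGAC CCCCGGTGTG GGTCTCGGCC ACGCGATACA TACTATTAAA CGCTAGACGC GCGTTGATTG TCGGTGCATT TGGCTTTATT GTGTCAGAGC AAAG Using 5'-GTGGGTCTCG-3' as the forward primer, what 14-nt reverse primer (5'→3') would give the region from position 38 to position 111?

The product's 3' end on the top strand is position 111.
The reverse primer anneals to the top strand over positions 98–111, i.e. to ATTTGGCTTTATTG.
Its sequence written 5'→3' is the reverse complement: CAATAAAGCCAAAT.

5'-CAATAAAGCCAAAT-3'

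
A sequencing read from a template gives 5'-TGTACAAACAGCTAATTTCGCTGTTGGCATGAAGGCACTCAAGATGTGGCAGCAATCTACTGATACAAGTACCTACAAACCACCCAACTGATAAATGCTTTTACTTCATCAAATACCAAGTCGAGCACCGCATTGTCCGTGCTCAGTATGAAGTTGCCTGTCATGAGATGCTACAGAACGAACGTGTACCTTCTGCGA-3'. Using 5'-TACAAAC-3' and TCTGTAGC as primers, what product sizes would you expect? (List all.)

175 bp, 104 bp

The forward primer TACAAAC matches the top strand at positions 3–9, 74–80.
The reverse primer's reverse complement is GCTACAGA, matching at positions 170–177.
Each forward site pairs with the reverse site to give a product ending at position 177: sizes 175, 104 bp.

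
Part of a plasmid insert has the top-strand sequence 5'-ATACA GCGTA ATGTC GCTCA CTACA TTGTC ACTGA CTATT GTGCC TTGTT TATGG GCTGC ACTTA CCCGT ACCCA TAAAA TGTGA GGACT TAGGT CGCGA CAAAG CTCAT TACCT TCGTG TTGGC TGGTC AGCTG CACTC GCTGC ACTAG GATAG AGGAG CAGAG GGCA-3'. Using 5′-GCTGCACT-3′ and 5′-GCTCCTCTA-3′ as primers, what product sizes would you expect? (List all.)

106 bp, 30 bp, 21 bp

The forward primer GCTGCACT matches the top strand at positions 56–63, 132–139, 141–148.
The reverse primer's reverse complement is TAGAGGAGC, matching at positions 153–161.
Each forward site pairs with the reverse site to give a product ending at position 161: sizes 106, 30, 21 bp.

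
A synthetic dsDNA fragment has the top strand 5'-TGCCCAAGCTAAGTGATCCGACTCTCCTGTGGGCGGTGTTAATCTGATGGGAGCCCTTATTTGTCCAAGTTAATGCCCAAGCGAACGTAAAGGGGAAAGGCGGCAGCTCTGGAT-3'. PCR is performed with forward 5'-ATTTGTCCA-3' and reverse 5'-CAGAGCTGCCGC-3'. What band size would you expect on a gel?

The forward primer matches the template at positions 59–67.
The reverse primer's reverse complement is GCGGCAGCTCTG, which matches the template at positions 100–111.
Product length = (reverse-primer end) − (forward-primer start) + 1 = 111 − 59 + 1 = 53 bp.

53 bp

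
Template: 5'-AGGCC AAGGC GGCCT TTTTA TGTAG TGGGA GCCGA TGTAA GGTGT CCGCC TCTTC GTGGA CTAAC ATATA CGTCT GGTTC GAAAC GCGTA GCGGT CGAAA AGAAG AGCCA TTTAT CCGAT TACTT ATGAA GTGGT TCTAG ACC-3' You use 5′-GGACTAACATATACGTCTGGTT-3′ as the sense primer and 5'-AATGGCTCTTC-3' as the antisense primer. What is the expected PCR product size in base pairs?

55 bp

Scanning the template, GGACTAACATATACGTCTGGTT occurs at positions 58–79; this primer anneals to the bottom strand there with its 3' end pointing downstream.
Reverse complement of the reverse primer: GAAGAGCCATT. This occurs on the top strand at positions 102–112.
Product length = (reverse-primer end) − (forward-primer start) + 1 = 112 − 58 + 1 = 55 bp.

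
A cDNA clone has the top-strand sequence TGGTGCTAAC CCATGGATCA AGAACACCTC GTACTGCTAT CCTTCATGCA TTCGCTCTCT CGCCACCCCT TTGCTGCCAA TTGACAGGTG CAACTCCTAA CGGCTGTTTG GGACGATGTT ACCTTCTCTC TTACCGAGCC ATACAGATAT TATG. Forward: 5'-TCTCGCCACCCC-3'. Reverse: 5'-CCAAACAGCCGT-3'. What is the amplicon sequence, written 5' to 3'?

5'-TCTCGCCACCCCTTTGCTGCCAATTGACAGGTGCAACTCCTAACGGCTGTTTGG-3'

Scanning the template, TCTCGCCACCCC occurs at positions 58–69; this primer anneals to the bottom strand there with its 3' end pointing downstream.
Reverse complement of the reverse primer: ACGGCTGTTTGG. This occurs on the top strand at positions 100–111.
The product is the template from position 58 through 111 (54 bp).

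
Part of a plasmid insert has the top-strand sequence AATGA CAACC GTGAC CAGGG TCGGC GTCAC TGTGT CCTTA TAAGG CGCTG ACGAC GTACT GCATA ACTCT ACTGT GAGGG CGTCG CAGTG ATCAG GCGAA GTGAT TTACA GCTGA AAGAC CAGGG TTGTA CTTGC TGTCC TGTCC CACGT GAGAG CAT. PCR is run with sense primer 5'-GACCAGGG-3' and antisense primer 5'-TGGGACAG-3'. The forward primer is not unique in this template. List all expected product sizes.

135 bp, 30 bp

The forward primer GACCAGGG matches the top strand at positions 13–20, 118–125.
The reverse primer's reverse complement is CTGTCCCA, matching at positions 140–147.
Each forward site pairs with the reverse site to give a product ending at position 147: sizes 135, 30 bp.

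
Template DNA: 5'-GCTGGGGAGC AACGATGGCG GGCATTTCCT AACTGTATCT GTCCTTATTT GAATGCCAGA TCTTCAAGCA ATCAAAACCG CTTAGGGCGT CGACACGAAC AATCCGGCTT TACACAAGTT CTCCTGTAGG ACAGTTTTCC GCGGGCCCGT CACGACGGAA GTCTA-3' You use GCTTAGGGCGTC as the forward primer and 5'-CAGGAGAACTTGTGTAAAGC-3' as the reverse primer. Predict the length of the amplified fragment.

47 bp

The forward primer matches the template at positions 80–91.
Reverse complement of the reverse primer: GCTTTACACAAGTTCTCCTG. This occurs on the top strand at positions 107–126.
Product length = (reverse-primer end) − (forward-primer start) + 1 = 126 − 80 + 1 = 47 bp.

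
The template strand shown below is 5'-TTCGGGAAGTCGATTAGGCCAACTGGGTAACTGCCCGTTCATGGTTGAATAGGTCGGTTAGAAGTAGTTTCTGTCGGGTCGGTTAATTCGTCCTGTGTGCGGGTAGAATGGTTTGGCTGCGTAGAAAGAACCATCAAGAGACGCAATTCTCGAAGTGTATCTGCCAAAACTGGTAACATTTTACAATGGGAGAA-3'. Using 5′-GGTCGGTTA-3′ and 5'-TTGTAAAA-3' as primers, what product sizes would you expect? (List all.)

135 bp, 110 bp

The forward primer GGTCGGTTA matches the top strand at positions 52–60, 77–85.
The reverse primer's reverse complement is TTTTACAA, matching at positions 179–186.
Each forward site pairs with the reverse site to give a product ending at position 186: sizes 135, 110 bp.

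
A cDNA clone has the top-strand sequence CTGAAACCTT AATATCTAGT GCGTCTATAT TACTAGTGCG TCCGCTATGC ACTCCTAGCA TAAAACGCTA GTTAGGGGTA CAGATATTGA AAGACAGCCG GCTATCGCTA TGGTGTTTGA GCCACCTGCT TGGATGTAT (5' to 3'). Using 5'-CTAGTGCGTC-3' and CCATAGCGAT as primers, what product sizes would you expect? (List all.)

98 bp, 81 bp

The forward primer CTAGTGCGTC matches the top strand at positions 16–25, 33–42.
The reverse primer's reverse complement is ATCGCTATGG, matching at positions 104–113.
Each forward site pairs with the reverse site to give a product ending at position 113: sizes 98, 81 bp.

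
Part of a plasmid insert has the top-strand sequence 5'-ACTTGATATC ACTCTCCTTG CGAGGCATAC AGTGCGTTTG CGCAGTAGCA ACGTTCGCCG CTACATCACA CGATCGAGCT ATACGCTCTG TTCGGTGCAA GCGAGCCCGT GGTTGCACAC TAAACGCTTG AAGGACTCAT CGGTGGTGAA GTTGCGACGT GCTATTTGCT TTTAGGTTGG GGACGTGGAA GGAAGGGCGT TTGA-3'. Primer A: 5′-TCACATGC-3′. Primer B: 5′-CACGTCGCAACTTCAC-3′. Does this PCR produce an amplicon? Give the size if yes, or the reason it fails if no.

No product — primer A has no binding site in the template.

Primer A (TCACATGC) does not match the top strand, and its reverse complement GCATGTGA does not match either.
With no annealing site for primer A, no amplification occurs.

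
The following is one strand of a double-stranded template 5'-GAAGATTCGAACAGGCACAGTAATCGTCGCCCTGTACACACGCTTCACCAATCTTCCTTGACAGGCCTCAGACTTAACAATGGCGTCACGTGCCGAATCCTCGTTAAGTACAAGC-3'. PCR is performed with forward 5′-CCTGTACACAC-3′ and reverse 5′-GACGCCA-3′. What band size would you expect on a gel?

57 bp

The forward primer matches the template at positions 31–41.
Reverse complement of the reverse primer: TGGCGTC. This occurs on the top strand at positions 81–87.
Amplicon spans positions 31–87: 57 bp.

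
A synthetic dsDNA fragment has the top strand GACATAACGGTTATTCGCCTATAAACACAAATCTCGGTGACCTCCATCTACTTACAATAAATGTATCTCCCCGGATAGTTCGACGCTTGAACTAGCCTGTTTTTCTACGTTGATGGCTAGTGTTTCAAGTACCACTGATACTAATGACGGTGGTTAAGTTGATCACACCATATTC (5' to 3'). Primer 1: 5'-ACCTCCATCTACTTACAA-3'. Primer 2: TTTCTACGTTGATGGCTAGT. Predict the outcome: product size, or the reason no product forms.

Primer 1 (ACCTCCATCTACTTACAA) matches the top strand at positions 40–57 (3' end points downstream).
Primer 2 (TTTCTACGTTGATGGCTAGT) also matches the top strand directly, at positions 102–121 — its reverse complement ACTAGCCATCAACGTAGAAA is not present.
Both primers anneal to the bottom strand with 3' ends pointing the same way, so neither can prime synthesis back toward the other.

No product — both primers anneal to the same strand and extend in the same direction.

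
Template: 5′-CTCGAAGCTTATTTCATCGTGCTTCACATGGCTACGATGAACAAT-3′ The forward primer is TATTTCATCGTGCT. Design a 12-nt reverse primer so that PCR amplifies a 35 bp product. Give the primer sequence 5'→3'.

The forward primer binds at positions 10–23, so a 35 bp product ends at position 10 + 35 − 1 = 44.
The reverse primer anneals to the top strand over positions 33–44, i.e. to TACGATGAACAA.
Its sequence written 5'→3' is the reverse complement: TTGTTCATCGTA.

5'-TTGTTCATCGTA-3'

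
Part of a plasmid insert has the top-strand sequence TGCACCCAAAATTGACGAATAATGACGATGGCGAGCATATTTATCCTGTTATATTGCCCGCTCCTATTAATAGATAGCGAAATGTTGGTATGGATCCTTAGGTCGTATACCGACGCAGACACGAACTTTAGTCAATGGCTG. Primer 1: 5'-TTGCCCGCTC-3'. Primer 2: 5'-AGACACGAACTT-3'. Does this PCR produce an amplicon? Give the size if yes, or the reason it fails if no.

Primer 1 (TTGCCCGCTC) matches the top strand at positions 54–63 (3' end points downstream).
Primer 2 (AGACACGAACTT) also matches the top strand directly, at positions 117–128 — its reverse complement AAGTTCGTGTCT is not present.
Both primers anneal to the bottom strand with 3' ends pointing the same way, so neither can prime synthesis back toward the other.

No product — both primers anneal to the same strand and extend in the same direction.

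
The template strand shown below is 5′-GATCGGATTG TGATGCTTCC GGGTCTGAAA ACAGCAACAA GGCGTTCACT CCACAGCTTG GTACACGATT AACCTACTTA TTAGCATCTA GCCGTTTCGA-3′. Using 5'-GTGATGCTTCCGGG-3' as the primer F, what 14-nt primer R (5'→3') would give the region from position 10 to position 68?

5'-TCGTGTACCAAGCT-3'

The product's 3' end on the top strand is position 68.
The reverse primer anneals to the top strand over positions 55–68, i.e. to AGCTTGGTACACGA.
Its sequence written 5'→3' is the reverse complement: TCGTGTACCAAGCT.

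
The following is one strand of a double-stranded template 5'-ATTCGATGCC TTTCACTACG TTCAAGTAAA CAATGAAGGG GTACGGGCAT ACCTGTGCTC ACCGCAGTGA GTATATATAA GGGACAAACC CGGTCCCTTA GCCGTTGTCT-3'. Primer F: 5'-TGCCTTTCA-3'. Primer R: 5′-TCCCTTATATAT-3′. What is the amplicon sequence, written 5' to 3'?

5'-TGCCTTTCACTACGTTCAAGTAAACAATGAAGGGGTACGGGCATACCTGTGCTCACCGCAGTGAGTATATATAAGGGA-3'

Forward primer TGCCTTTCA is found on the top strand at positions 7–15.
The reverse primer's reverse complement is ATATATAAGGGA, which matches the template at positions 73–84.
The product is the template from position 7 through 84 (78 bp).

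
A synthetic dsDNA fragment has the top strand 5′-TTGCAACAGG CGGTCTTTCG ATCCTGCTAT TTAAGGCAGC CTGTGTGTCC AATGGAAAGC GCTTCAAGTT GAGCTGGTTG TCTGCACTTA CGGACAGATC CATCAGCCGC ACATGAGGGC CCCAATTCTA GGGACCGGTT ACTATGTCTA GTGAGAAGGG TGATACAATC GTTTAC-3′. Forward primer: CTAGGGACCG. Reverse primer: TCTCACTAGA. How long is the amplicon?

29 bp

The forward primer matches the template at positions 128–137.
Taking the reverse complement of TCTCACTAGA gives TCTAGTGAGA, found at positions 147–156 on the template; the primer anneals here to the top strand with its 3' end pointing upstream.
Product length = (reverse-primer end) − (forward-primer start) + 1 = 156 − 128 + 1 = 29 bp.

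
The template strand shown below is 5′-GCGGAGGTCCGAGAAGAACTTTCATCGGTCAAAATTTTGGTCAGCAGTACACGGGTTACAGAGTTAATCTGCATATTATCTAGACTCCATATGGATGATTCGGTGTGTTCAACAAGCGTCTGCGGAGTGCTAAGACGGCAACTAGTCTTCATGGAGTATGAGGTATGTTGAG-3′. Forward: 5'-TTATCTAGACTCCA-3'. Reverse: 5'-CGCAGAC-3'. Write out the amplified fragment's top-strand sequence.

Scanning the template, TTATCTAGACTCCA occurs at positions 76–89; this primer anneals to the bottom strand there with its 3' end pointing downstream.
Taking the reverse complement of CGCAGAC gives GTCTGCG, found at positions 118–124 on the template; the primer anneals here to the top strand with its 3' end pointing upstream.
The product is the template from position 76 through 124 (49 bp).

5'-TTATCTAGACTCCATATGGATGATTCGGTGTGTTCAACAAGCGTCTGCG-3'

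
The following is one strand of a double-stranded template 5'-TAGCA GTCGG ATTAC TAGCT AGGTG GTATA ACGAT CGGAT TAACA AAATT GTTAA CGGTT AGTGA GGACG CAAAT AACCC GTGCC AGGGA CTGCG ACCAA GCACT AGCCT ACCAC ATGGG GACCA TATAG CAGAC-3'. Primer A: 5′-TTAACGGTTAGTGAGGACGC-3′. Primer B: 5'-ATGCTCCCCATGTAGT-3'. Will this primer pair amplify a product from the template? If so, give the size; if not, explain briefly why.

Primer B (ATGCTCCCCATGTAGT) does not match the top strand, and its reverse complement ACTACATGGGGAGCAT does not match either.
With no annealing site for primer B, no amplification occurs.

No product — primer B has no binding site in the template.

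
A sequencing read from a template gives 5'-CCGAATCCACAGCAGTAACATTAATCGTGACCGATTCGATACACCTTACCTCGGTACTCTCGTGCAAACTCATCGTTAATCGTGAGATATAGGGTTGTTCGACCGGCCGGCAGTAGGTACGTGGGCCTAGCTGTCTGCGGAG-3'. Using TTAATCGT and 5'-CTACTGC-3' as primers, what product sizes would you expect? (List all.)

The forward primer TTAATCGT matches the top strand at positions 21–28, 76–83.
The reverse primer's reverse complement is GCAGTAG, matching at positions 110–116.
Each forward site pairs with the reverse site to give a product ending at position 116: sizes 96, 41 bp.

96 bp, 41 bp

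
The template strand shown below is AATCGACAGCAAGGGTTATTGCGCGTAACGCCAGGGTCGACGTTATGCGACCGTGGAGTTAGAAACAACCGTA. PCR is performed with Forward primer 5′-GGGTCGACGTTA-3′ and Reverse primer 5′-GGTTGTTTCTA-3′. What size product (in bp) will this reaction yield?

The forward primer matches the template at positions 34–45.
Taking the reverse complement of GGTTGTTTCTA gives TAGAAACAACC, found at positions 60–70 on the template; the primer anneals here to the top strand with its 3' end pointing upstream.
Product length = (reverse-primer end) − (forward-primer start) + 1 = 70 − 34 + 1 = 37 bp.

37 bp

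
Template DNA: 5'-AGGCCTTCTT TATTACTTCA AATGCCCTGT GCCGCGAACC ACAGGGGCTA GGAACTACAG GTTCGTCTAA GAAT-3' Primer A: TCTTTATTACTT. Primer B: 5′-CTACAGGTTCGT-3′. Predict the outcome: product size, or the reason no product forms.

Primer A (TCTTTATTACTT) matches the top strand at positions 7–18 (3' end points downstream).
Primer B (CTACAGGTTCGT) also matches the top strand directly, at positions 55–66 — its reverse complement ACGAACCTGTAG is not present.
Both primers anneal to the bottom strand with 3' ends pointing the same way, so neither can prime synthesis back toward the other.

No product — both primers anneal to the same strand and extend in the same direction.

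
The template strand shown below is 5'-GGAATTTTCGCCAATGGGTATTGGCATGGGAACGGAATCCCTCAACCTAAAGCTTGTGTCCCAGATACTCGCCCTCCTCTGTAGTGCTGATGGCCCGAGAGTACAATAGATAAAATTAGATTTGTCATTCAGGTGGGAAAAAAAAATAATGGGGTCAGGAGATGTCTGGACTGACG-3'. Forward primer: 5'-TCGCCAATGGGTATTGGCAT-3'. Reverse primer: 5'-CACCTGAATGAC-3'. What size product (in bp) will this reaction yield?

128 bp

Scanning the template, TCGCCAATGGGTATTGGCAT occurs at positions 8–27; this primer anneals to the bottom strand there with its 3' end pointing downstream.
The reverse primer's reverse complement is GTCATTCAGGTG, which matches the template at positions 124–135.
Amplicon spans positions 8–135: 128 bp.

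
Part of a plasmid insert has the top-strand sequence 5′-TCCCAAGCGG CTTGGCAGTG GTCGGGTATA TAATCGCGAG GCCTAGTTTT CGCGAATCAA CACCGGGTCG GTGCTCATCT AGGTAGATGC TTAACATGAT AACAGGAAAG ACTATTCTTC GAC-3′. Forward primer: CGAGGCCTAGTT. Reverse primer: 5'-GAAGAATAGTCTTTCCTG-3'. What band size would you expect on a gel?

84 bp

The forward primer matches the template at positions 37–48.
Taking the reverse complement of GAAGAATAGTCTTTCCTG gives CAGGAAAGACTATTCTTC, found at positions 103–120 on the template; the primer anneals here to the top strand with its 3' end pointing upstream.
Amplicon spans positions 37–120: 84 bp.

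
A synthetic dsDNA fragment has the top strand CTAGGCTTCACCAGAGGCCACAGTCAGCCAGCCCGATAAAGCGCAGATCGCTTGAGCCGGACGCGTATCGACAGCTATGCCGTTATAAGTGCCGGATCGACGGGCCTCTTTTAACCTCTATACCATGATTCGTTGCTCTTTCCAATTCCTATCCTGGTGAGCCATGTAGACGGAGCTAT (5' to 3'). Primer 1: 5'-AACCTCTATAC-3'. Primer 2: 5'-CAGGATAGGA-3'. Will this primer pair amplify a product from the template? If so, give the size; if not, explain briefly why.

Primer 1 (AACCTCTATAC) matches the top strand at positions 113–123; it acts as a forward primer.
Primer 2's reverse complement is TCCTATCCTG, matching the top strand at positions 147–156; it acts as a reverse primer.
The 3' ends face each other across positions 113–156, giving a 44 bp product.

Yes — a 44 bp product.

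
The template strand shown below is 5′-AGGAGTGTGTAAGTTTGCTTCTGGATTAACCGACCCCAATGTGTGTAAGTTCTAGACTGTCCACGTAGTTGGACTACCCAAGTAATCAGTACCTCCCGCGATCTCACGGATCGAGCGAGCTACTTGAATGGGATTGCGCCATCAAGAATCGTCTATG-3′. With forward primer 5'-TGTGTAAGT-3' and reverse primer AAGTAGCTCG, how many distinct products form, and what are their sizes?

Two products: 120 bp, 84 bp

The forward primer TGTGTAAGT matches the top strand at positions 6–14, 42–50.
The reverse primer's reverse complement is CGAGCTACTT, matching at positions 116–125.
Each forward site pairs with the reverse site to give a product ending at position 125: sizes 120, 84 bp.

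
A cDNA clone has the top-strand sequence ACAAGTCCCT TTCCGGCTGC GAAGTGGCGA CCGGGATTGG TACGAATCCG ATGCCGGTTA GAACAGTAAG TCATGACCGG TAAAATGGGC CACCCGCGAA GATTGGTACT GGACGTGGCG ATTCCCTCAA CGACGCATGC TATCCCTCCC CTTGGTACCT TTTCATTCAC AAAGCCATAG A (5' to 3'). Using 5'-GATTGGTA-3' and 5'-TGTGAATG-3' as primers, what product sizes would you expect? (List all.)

137 bp, 71 bp

The forward primer GATTGGTA matches the top strand at positions 35–42, 101–108.
The reverse primer's reverse complement is CATTCACA, matching at positions 164–171.
Each forward site pairs with the reverse site to give a product ending at position 171: sizes 137, 71 bp.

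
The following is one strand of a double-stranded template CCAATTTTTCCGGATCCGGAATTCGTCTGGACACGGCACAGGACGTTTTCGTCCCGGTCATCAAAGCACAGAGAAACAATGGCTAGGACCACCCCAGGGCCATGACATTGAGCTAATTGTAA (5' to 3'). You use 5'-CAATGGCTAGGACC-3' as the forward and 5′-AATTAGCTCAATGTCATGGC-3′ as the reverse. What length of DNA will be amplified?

Forward primer CAATGGCTAGGACC is found on the top strand at positions 77–90.
Reverse complement of the reverse primer: GCCATGACATTGAGCTAATT. This occurs on the top strand at positions 99–118.
The product runs from position 77 to position 118, so its length is 118 − 77 + 1 = 42 bp.

42 bp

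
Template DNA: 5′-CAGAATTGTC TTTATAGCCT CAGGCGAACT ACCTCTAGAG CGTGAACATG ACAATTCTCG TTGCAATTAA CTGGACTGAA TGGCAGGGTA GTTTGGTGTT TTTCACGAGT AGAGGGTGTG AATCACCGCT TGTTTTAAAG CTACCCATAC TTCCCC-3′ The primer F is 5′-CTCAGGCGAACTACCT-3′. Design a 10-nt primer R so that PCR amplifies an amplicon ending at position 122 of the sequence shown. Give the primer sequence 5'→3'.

5'-TTCACACCCT-3'

The forward primer binds at positions 19–34; the product's 3' end on the top strand is position 122.
The reverse primer anneals to the top strand over positions 113–122, i.e. to AGGGTGTGAA.
Its sequence written 5'→3' is the reverse complement: TTCACACCCT.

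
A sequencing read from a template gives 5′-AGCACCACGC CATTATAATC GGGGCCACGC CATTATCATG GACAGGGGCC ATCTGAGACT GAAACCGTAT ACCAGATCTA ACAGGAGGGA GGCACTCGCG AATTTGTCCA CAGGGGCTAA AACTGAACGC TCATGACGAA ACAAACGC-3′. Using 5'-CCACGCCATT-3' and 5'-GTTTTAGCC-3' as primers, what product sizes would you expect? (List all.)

The forward primer CCACGCCATT matches the top strand at positions 5–14, 25–34.
The reverse primer's reverse complement is GGCTAAAAC, matching at positions 115–123.
Each forward site pairs with the reverse site to give a product ending at position 123: sizes 119, 99 bp.

119 bp, 99 bp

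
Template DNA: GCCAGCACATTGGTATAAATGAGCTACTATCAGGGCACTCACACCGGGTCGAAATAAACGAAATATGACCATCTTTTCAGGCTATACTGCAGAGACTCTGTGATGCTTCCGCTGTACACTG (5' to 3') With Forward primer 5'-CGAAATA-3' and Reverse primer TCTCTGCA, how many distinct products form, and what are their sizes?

Two products: 46 bp, 37 bp

The forward primer CGAAATA matches the top strand at positions 50–56, 59–65.
The reverse primer's reverse complement is TGCAGAGA, matching at positions 88–95.
Each forward site pairs with the reverse site to give a product ending at position 95: sizes 46, 37 bp.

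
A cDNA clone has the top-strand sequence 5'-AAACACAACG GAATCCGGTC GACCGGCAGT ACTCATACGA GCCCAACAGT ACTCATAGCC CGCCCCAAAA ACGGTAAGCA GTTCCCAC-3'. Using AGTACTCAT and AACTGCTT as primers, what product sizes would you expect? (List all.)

The forward primer AGTACTCAT matches the top strand at positions 28–36, 48–56.
The reverse primer's reverse complement is AAGCAGTT, matching at positions 76–83.
Each forward site pairs with the reverse site to give a product ending at position 83: sizes 56, 36 bp.

56 bp, 36 bp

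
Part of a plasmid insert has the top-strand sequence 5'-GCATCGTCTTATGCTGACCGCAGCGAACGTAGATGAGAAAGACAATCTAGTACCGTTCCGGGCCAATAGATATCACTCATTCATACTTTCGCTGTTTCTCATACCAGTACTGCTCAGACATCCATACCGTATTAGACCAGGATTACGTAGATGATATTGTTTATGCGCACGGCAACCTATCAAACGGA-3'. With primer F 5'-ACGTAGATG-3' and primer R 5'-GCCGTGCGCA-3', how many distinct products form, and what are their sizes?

The forward primer ACGTAGATG matches the top strand at positions 27–35, 145–153.
The reverse primer's reverse complement is TGCGCACGGC, matching at positions 164–173.
Each forward site pairs with the reverse site to give a product ending at position 173: sizes 147, 29 bp.

Two products: 147 bp, 29 bp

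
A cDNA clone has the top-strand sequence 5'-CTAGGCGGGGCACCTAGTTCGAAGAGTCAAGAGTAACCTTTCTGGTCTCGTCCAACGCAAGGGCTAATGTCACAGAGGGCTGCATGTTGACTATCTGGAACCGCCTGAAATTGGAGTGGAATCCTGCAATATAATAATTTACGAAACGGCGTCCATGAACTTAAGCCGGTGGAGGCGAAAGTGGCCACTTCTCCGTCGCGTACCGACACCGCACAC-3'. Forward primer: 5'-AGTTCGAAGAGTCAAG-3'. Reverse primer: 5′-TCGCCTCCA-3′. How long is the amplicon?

163 bp

The forward primer matches the template at positions 16–31.
Reverse complement of the reverse primer: TGGAGGCGA. This occurs on the top strand at positions 170–178.
The product runs from position 16 to position 178, so its length is 178 − 16 + 1 = 163 bp.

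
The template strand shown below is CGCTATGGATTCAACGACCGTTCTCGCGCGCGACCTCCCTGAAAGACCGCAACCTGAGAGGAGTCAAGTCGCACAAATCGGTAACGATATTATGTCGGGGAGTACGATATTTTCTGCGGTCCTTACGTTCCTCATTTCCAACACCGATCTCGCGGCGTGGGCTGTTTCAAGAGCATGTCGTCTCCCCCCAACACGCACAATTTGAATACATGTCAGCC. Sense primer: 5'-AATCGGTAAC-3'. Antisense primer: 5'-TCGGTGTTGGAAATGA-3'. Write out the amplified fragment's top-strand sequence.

The forward primer matches the template at positions 76–85.
Taking the reverse complement of TCGGTGTTGGAAATGA gives TCATTTCCAACACCGA, found at positions 132–147 on the template; the primer anneals here to the top strand with its 3' end pointing upstream.
The product is the template from position 76 through 147 (72 bp).

5'-AATCGGTAACGATATTATGTCGGGGAGTACGATATTTTCTGCGGTCCTTACGTTCCTCATTTCCAACACCGA-3'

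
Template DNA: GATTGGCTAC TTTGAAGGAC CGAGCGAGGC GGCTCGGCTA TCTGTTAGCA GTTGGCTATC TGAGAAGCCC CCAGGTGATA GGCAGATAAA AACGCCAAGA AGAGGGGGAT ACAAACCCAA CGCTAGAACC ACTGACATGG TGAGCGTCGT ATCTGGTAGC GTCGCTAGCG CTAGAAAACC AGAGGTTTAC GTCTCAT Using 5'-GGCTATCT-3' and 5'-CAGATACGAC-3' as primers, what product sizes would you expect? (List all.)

120 bp, 102 bp

The forward primer GGCTATCT matches the top strand at positions 36–43, 54–61.
The reverse primer's reverse complement is GTCGTATCTG, matching at positions 146–155.
Each forward site pairs with the reverse site to give a product ending at position 155: sizes 120, 102 bp.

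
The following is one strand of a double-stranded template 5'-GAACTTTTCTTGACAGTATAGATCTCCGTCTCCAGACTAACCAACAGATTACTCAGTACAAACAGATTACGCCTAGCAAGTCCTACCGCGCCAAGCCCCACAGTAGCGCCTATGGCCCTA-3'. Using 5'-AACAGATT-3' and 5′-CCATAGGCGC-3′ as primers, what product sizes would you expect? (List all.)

The forward primer AACAGATT matches the top strand at positions 43–50, 61–68.
The reverse primer's reverse complement is GCGCCTATGG, matching at positions 106–115.
Each forward site pairs with the reverse site to give a product ending at position 115: sizes 73, 55 bp.

73 bp, 55 bp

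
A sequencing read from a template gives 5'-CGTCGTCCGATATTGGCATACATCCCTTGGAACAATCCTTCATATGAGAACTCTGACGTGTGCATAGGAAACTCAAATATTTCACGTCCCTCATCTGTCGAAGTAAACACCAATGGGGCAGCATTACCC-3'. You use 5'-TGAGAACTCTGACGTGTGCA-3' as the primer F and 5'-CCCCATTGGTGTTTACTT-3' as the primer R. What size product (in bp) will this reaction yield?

74 bp

Forward primer TGAGAACTCTGACGTGTGCA is found on the top strand at positions 45–64.
Taking the reverse complement of CCCCATTGGTGTTTACTT gives AAGTAAACACCAATGGGG, found at positions 101–118 on the template; the primer anneals here to the top strand with its 3' end pointing upstream.
Product length = (reverse-primer end) − (forward-primer start) + 1 = 118 − 45 + 1 = 74 bp.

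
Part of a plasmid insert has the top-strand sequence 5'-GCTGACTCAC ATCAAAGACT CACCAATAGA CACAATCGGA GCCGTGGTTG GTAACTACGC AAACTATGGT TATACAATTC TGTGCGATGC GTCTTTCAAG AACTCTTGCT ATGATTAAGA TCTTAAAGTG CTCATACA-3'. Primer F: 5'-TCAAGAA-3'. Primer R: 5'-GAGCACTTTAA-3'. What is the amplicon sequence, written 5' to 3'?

5'-TCAAGAACTCTTGCTATGATTAAGATCTTAAAGTGCTC-3'

The forward primer matches the template at positions 96–102.
Reverse complement of the reverse primer: TTAAAGTGCTC. This occurs on the top strand at positions 123–133.
The product is the template from position 96 through 133 (38 bp).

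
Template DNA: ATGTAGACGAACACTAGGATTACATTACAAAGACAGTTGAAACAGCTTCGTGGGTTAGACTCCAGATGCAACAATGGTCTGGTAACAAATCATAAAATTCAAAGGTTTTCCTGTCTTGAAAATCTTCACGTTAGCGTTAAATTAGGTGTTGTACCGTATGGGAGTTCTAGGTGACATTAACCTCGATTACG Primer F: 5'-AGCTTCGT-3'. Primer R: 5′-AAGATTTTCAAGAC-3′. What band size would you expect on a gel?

The forward primer matches the template at positions 44–51.
Reverse complement of the reverse primer: GTCTTGAAAATCTT. This occurs on the top strand at positions 113–126.
The product runs from position 44 to position 126, so its length is 126 − 44 + 1 = 83 bp.

83 bp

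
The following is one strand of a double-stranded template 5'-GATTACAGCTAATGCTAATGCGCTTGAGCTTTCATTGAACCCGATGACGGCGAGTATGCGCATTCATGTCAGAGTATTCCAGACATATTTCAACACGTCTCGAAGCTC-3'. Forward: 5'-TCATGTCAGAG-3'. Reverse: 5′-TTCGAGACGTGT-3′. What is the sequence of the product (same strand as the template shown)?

5'-TCATGTCAGAGTATTCCAGACATATTTCAACACGTCTCGAA-3'

Scanning the template, TCATGTCAGAG occurs at positions 64–74; this primer anneals to the bottom strand there with its 3' end pointing downstream.
Taking the reverse complement of TTCGAGACGTGT gives ACACGTCTCGAA, found at positions 93–104 on the template; the primer anneals here to the top strand with its 3' end pointing upstream.
The product is the template from position 64 through 104 (41 bp).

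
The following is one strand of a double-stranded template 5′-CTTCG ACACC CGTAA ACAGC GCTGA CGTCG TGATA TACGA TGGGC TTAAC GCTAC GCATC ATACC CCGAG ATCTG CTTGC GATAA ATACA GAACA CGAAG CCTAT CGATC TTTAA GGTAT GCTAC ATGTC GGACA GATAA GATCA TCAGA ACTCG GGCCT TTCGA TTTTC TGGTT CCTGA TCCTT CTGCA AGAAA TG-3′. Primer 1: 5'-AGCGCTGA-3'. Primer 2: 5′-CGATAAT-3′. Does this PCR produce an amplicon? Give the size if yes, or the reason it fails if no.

Primer 2 (CGATAAT) does not match the top strand, and its reverse complement ATTATCG does not match either.
With no annealing site for primer 2, no amplification occurs.

No product — primer 2 has no binding site in the template.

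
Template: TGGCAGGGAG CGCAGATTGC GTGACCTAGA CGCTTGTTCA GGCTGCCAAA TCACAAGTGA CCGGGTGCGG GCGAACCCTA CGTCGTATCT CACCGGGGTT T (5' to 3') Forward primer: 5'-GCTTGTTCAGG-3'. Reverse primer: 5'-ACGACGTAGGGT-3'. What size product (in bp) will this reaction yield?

Forward primer GCTTGTTCAGG is found on the top strand at positions 32–42.
Taking the reverse complement of ACGACGTAGGGT gives ACCCTACGTCGT, found at positions 75–86 on the template; the primer anneals here to the top strand with its 3' end pointing upstream.
Amplicon spans positions 32–86: 55 bp.

55 bp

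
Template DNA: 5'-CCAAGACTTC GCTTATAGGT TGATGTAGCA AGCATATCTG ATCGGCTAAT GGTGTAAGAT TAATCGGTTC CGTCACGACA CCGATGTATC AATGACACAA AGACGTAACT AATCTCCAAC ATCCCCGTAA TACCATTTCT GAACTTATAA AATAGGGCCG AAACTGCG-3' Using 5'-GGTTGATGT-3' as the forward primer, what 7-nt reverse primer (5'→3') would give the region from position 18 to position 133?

5'-GTATTAC-3'

The product's 3' end on the top strand is position 133.
The reverse primer anneals to the top strand over positions 127–133, i.e. to GTAATAC.
Its sequence written 5'→3' is the reverse complement: GTATTAC.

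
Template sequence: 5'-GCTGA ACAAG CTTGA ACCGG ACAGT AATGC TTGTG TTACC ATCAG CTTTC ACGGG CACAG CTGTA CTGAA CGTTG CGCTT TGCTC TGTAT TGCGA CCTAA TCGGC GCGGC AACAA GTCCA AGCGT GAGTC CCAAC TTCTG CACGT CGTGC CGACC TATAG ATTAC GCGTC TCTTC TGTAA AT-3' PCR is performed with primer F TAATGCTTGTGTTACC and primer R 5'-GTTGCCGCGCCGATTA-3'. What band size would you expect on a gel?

The forward primer matches the template at positions 25–40.
Reverse complement of the reverse primer: TAATCGGCGCGGCAAC. This occurs on the top strand at positions 98–113.
Amplicon spans positions 25–113: 89 bp.

89 bp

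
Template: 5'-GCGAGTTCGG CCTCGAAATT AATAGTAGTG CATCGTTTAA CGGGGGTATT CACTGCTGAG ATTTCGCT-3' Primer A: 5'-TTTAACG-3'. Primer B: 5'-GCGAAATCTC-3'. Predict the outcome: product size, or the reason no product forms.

Primer A (TTTAACG) matches the top strand at positions 36–42; it acts as a forward primer.
Primer B's reverse complement is GAGATTTCGC, matching the top strand at positions 58–67; it acts as a reverse primer.
The 3' ends face each other across positions 36–67, giving a 32 bp product.

Yes — a 32 bp product.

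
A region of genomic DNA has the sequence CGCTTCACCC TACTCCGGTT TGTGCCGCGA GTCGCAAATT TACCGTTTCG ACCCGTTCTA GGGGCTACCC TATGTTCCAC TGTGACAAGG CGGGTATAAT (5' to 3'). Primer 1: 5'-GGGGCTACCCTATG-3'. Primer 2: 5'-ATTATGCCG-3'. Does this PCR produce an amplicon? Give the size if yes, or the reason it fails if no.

Primer 2 (ATTATGCCG) does not match the top strand, and its reverse complement CGGCATAAT does not match either.
With no annealing site for primer 2, no amplification occurs.

No product — primer 2 has no binding site in the template.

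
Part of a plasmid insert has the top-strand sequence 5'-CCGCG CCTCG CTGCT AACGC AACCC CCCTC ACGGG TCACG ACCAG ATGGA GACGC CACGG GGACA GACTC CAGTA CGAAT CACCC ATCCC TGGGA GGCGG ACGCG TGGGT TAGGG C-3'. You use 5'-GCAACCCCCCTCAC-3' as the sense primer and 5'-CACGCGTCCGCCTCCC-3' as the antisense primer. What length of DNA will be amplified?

Scanning the template, GCAACCCCCCTCAC occurs at positions 19–32; this primer anneals to the bottom strand there with its 3' end pointing downstream.
The reverse primer's reverse complement is GGGAGGCGGACGCGTG, which matches the template at positions 92–107.
Product length = (reverse-primer end) − (forward-primer start) + 1 = 107 − 19 + 1 = 89 bp.

89 bp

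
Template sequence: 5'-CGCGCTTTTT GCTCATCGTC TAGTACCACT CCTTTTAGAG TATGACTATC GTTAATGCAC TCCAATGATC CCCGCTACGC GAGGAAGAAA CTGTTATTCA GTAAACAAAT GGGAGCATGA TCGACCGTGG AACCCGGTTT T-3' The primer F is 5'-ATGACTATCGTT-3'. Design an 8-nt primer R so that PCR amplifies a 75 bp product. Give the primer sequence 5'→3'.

5'-GCTCCCAT-3'

The forward primer binds at positions 42–53, so a 75 bp product ends at position 42 + 75 − 1 = 116.
The reverse primer anneals to the top strand over positions 109–116, i.e. to ATGGGAGC.
Its sequence written 5'→3' is the reverse complement: GCTCCCAT.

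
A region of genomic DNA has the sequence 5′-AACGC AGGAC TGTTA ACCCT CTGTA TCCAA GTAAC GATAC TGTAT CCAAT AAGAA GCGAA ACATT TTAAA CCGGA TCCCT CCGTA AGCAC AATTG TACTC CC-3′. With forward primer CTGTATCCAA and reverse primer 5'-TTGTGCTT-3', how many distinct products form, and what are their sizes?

The forward primer CTGTATCCAA matches the top strand at positions 21–30, 40–49.
The reverse primer's reverse complement is AAGCACAA, matching at positions 85–92.
Each forward site pairs with the reverse site to give a product ending at position 92: sizes 72, 53 bp.

Two products: 72 bp, 53 bp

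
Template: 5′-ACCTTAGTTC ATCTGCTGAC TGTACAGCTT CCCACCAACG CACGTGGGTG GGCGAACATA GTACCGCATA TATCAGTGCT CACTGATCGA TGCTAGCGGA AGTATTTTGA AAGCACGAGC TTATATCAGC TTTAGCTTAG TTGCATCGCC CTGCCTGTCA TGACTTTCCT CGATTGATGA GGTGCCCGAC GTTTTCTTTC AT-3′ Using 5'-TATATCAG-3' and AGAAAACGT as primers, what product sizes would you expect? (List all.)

The forward primer TATATCAG matches the top strand at positions 69–76, 122–129.
The reverse primer's reverse complement is ACGTTTTCT, matching at positions 189–197.
Each forward site pairs with the reverse site to give a product ending at position 197: sizes 129, 76 bp.

129 bp, 76 bp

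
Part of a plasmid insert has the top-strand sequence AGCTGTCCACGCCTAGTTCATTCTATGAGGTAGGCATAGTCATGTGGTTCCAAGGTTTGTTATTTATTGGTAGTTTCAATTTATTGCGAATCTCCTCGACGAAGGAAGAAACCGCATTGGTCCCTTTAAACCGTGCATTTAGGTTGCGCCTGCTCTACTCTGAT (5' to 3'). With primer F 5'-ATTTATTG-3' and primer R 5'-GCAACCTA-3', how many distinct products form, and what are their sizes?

Two products: 86 bp, 69 bp

The forward primer ATTTATTG matches the top strand at positions 62–69, 79–86.
The reverse primer's reverse complement is TAGGTTGC, matching at positions 140–147.
Each forward site pairs with the reverse site to give a product ending at position 147: sizes 86, 69 bp.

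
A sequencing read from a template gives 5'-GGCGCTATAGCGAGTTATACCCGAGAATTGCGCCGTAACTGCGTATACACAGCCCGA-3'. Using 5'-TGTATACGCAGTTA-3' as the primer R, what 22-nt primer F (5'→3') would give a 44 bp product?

The reverse primer's reverse complement TAACTGCGTATACA matches the template at positions 36–49, so the product ends at position 49.
A 44 bp product then starts at position 49 − 44 + 1 = 6.
The forward primer is identical to the top strand there: TATAGCGAGTTATACCCGAGAA.

5'-TATAGCGAGTTATACCCGAGAA-3'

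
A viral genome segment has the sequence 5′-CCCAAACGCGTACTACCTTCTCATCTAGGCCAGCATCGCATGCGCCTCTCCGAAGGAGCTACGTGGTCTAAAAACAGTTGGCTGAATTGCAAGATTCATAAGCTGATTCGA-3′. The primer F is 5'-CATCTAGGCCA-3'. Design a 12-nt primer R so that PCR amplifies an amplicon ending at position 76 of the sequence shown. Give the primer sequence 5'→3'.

The forward primer binds at positions 22–32; the product's 3' end on the top strand is position 76.
The reverse primer anneals to the top strand over positions 65–76, i.e. to GGTCTAAAAACA.
Its sequence written 5'→3' is the reverse complement: TGTTTTTAGACC.

5'-TGTTTTTAGACC-3'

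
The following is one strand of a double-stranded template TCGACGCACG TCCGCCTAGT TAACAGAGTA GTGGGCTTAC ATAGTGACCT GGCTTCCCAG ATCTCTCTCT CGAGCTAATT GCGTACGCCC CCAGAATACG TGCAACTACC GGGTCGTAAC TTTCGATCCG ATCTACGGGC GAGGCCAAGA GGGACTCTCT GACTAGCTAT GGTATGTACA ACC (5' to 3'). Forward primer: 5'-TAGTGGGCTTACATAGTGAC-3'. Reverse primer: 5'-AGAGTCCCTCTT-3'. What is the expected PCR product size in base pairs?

130 bp

Forward primer TAGTGGGCTTACATAGTGAC is found on the top strand at positions 29–48.
Reverse complement of the reverse primer: AAGAGGGACTCT. This occurs on the top strand at positions 147–158.
The product runs from position 29 to position 158, so its length is 158 − 29 + 1 = 130 bp.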